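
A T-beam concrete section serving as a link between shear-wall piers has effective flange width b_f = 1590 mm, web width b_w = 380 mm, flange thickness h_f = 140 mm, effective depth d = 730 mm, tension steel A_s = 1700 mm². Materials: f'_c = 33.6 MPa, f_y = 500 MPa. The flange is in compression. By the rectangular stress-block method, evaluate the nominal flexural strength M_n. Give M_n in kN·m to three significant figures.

M_n ≈ 613 kN·m

Tension: T = A_s f_y = 1700 × 500 = 850000 N.
Try a within the flange: a = T/(0.85 f'_c b_f) = 850000/(0.85 × 33.6 × 1590) = 18.72 mm.
Since a = 18.72 ≤ h_f = 140 mm, the stress block lies entirely in the flange; analyse as a rectangular beam of width b_f.
M_n = T(d − a/2) = 850000 × (730 − 9.36) = 612.54 × 10⁶ N·mm.
M_n = 612.54 kN·m.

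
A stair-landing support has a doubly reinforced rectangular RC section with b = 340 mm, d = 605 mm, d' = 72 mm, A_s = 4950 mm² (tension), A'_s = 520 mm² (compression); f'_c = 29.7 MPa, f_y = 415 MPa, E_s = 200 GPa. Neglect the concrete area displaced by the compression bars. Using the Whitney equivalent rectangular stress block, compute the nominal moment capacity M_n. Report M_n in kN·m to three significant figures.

M_n ≈ 1030 kN·m

Assume both tension and compression steel yield.
Net tension couple steel: A_s − A'_s = 4430 mm².
a = (A_s − A'_s) f_y / (0.85 f'_c b) = 1838450/(0.85 × 29.7 × 340) = 214.19 mm.
c = a/β₁ = 214.19/0.838 = 255.60 mm; ε'_s = 0.003(c − d')/c = 0.0022 ≥ f_y/E_s = 0.0021, so compression steel does yield.
M_n = (A_s − A'_s) f_y (d − a/2) + A'_s f_y (d − d') = [1838450 × (605 − 107.095) + 215800 × (605 − 72)] × 10⁻⁶ = 915.37 + 115.02 = 1030.39 kN·m.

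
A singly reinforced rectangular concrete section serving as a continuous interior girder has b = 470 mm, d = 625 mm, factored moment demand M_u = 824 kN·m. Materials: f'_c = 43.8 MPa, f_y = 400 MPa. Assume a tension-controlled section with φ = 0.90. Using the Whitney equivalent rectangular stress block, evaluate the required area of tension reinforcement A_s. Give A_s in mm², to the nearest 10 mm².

M_n = M_u/φ = 824/0.90 = 915.556 kN·m.
With M_n = 0.85 f'_c a b (d − a/2), solve the quadratic for a:
a = d − √(d² − 2M_n/(0.85 f'_c b)) = 625 − √(625² − 2 × 915.556×10⁶/(0.85 × 43.8 × 470)) = 90.23 mm.
A_s = 0.85 f'_c a b / f_y = 0.85 × 43.8 × 90.23 × 470 / 400 = 3947.1 mm².

A_s ≈ 3950 mm²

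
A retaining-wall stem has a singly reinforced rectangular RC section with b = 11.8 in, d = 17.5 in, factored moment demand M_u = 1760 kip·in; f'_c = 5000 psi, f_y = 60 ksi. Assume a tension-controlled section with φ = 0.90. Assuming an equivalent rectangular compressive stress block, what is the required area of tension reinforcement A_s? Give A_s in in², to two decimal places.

A_s ≈ 2.00 in²

M_n = M_u/φ = 1760/0.90 = 1955.56 kip·in.
From M_n = 0.85 f'_c a b (d − a/2):
a = d − √(d² − 2M_n/(0.85 f'_c b)) = 17.5 − √(17.5² − 2 × 1955.56/(0.85 × 5 × 11.8)) = 2.392 in.
A_s = 0.85 f'_c a b / f_y = 0.85 × 5 × 2.392 × 11.8 / 60 = 1.999 in².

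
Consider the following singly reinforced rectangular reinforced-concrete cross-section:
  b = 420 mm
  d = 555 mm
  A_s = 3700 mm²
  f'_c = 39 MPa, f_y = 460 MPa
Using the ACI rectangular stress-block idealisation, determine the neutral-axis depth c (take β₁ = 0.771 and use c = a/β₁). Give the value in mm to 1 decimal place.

c ≈ 158.6 mm

T = A_s f_y = 3700 × 460 = 1702000 N = 1702 kN.
Setting C = 0.85 f'_c a b equal to T: a = 1702000/(0.85 × 39 × 420) = 122.244 mm.
With β₁ = 0.771, c = a/β₁ = 122.244/0.771 = 158.6 mm.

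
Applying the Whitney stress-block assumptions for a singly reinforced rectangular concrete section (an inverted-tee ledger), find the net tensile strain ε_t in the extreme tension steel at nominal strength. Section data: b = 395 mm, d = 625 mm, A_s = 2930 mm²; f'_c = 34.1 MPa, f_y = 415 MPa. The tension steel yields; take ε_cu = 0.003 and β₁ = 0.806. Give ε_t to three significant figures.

a = A_s f_y/(0.85 f'_c b) = 106.21 mm.
β₁ = 0.806, so c = a/β₁ = 106.21/0.806 = 131.77 mm.
From the linear strain diagram with ε_cu = 0.003: ε_t = 0.003 (d − c)/c = 0.003 × (625 − 131.77)/131.77 = 0.0112.
Since ε_t ≥ 0.005, the section is tension-controlled.

ε_t ≈ 0.0112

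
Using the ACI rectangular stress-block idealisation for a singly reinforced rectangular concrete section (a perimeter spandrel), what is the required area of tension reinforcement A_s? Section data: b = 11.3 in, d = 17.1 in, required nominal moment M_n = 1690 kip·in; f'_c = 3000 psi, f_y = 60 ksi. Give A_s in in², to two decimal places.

From M_n = 0.85 f'_c a b (d − a/2):
a = d − √(d² − 2M_n/(0.85 f'_c b)) = 17.1 − √(17.1² − 2 × 1690/(0.85 × 3 × 11.3)) = 3.867 in.
A_s = 0.85 f'_c a b / f_y = 0.85 × 3 × 3.867 × 11.3 / 60 = 1.857 in².

A_s ≈ 1.86 in²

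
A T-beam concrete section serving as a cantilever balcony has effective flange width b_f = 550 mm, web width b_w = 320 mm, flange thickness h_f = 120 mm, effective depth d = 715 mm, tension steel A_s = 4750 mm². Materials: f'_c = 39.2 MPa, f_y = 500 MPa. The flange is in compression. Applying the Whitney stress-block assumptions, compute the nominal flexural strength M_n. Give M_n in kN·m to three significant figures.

Tension: T = A_s f_y = 4750 × 500 = 2375000 N.
Try a within the flange: a = T/(0.85 f'_c b_f) = 2375000/(0.85 × 39.2 × 550) = 129.60 mm.
a = 129.60 > h_f = 120 mm: the block extends into the web. Split into flange-overhang and web parts.
C_f = 0.85 f'_c (b_f − b_w) h_f = 0.85 × 39.2 × (550 − 320) × 120 = 919632 N.
Remaining web compression depth: a_w = (T − C_f)/(0.85 f'_c b_w) = (2375000 − 919632)/(0.85 × 39.2 × 320) = 136.50 mm.
M_n = C_f(d − h_f/2) + (T − C_f)(d − a_w/2) = 919632 × (715 − 60) + 1455368 × (715 − 68.25) = 602.36 + 941.26 = 1543.62 × 10⁶ N·mm.
M_n = 1543.62 kN·m.

M_n ≈ 1540 kN·m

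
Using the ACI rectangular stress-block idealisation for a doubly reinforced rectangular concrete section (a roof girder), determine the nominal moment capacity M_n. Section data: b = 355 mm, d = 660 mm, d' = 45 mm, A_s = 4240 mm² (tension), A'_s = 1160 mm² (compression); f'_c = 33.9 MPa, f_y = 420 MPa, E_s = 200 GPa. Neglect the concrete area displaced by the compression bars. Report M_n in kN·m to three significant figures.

Assume both tension and compression steel yield.
Net tension couple steel: A_s − A'_s = 3080 mm².
a = (A_s − A'_s) f_y / (0.85 f'_c b) = 1293600/(0.85 × 33.9 × 355) = 126.46 mm.
c = a/β₁ = 126.46/0.808 = 156.51 mm; ε'_s = 0.003(c − d')/c = 0.0021 ≥ f_y/E_s = 0.0021, so compression steel does yield.
M_n = (A_s − A'_s) f_y (d − a/2) + A'_s f_y (d − d') = [1293600 × (660 − 63.23) + 487200 × (660 − 45)] × 10⁻⁶ = 771.98 + 299.63 = 1071.61 kN·m.

M_n ≈ 1070 kN·m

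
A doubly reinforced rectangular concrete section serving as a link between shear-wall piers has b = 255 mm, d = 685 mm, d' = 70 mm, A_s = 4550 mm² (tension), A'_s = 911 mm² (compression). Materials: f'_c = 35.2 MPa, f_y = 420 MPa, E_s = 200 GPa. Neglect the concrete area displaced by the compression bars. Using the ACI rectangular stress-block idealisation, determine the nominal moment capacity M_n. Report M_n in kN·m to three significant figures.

M_n ≈ 1130 kN·m

Assume both tension and compression steel yield.
Net tension couple steel: A_s − A'_s = 3639 mm².
a = (A_s − A'_s) f_y / (0.85 f'_c b) = 1528380/(0.85 × 35.2 × 255) = 200.32 mm.
c = a/β₁ = 200.32/0.799 = 250.71 mm; ε'_s = 0.003(c − d')/c = 0.0022 ≥ f_y/E_s = 0.0021, so compression steel does yield.
M_n = (A_s − A'_s) f_y (d − a/2) + A'_s f_y (d − d') = [1528380 × (685 − 100.16) + 382620 × (685 − 70)] × 10⁻⁶ = 893.86 + 235.31 = 1129.17 kN·m.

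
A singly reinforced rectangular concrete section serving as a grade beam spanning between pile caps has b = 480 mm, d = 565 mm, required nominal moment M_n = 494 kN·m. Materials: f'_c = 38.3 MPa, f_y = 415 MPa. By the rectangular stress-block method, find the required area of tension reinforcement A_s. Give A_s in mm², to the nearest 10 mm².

With M_n = 0.85 f'_c a b (d − a/2), solve the quadratic for a:
a = d − √(d² − 2M_n/(0.85 f'_c b)) = 565 − √(565² − 2 × 494×10⁶/(0.85 × 38.3 × 480)) = 59.04 mm.
A_s = 0.85 f'_c a b / f_y = 0.85 × 38.3 × 59.04 × 480 / 415 = 2223.1 mm².

A_s ≈ 2220 mm²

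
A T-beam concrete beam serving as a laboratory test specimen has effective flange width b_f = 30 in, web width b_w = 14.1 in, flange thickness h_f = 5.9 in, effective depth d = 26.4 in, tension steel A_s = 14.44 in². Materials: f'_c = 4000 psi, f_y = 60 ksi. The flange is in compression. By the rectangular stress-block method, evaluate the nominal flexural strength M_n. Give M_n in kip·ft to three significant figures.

M_n ≈ 1570 kip·ft

Tension: T = A_s f_y = 14.44 × 60 = 866.4 kips.
Try a within the flange: a = T/(0.85 f'_c b_f) = 866.4/(0.85 × 4 × 30) = 8.494 in.
a = 8.494 > h_f = 5.9 in: the block extends into the web. Split into flange-overhang and web parts.
C_f = 0.85 f'_c (b_f − b_w) h_f = 0.85 × 4 × (30 − 14.1) × 5.9 = 319.0 kips.
Remaining web compression depth: a_w = (T − C_f)/(0.85 f'_c b_w) = (866.4 − 319.0)/(0.85 × 4 × 14.1) = 11.418 in.
M_n = C_f(d − h_f/2) + (T − C_f)(d − a_w/2) = 319.0 × (26.4 − 2.95) + 547.4 × (26.4 − 5.709) = 7480.6 + 11326.3 = 18806.9 kip·in.
M_n = 18806.9/12 = 1567.24 kip·ft.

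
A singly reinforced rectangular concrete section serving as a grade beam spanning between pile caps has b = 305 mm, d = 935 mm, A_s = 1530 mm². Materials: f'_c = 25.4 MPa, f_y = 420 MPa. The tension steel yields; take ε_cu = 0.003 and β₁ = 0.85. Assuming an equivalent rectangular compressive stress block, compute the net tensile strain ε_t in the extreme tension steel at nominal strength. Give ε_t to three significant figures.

a = A_s f_y/(0.85 f'_c b) = 97.59 mm.
β₁ = 0.85, so c = a/β₁ = 97.59/0.85 = 114.81 mm.
From the linear strain diagram with ε_cu = 0.003: ε_t = 0.003 (d − c)/c = 0.003 × (935 − 114.81)/114.81 = 0.0214.
Since ε_t ≥ 0.005, the section is tension-controlled.

ε_t ≈ 0.0214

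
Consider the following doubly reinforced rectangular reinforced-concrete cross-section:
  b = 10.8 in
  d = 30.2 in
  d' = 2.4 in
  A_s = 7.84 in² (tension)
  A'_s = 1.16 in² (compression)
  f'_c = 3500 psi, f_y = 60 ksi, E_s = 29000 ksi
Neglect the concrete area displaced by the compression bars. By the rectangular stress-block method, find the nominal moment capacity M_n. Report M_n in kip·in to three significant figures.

M_n ≈ 11500 kip·in

Assume both steels yield.
a = (A_s − A'_s) f_y/(0.85 f'_c b) = (7.84 − 1.16) × 60/(0.85 × 3.5 × 10.8) = 12.474 in.
c = a/β₁ = 12.474/0.85 = 14.675 in; ε'_s = 0.003(c − d')/c = 0.0025 ≥ ε_y = 0.0021, so the compression steel yields.
M_n = (A_s − A'_s) f_y (d − a/2) + A'_s f_y (d − d') = 400.8 × (30.2 − 6.237) + 69.6 × (30.2 − 2.4) = 9604.4 + 1934.9 = 11539.3 kip·in.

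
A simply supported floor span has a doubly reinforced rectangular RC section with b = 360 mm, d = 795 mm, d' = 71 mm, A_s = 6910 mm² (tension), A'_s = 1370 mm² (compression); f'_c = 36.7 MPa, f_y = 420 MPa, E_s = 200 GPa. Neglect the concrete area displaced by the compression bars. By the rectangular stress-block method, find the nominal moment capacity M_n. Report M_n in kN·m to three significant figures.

M_n ≈ 2030 kN·m

Assume both tension and compression steel yield.
Net tension couple steel: A_s − A'_s = 5540 mm².
a = (A_s − A'_s) f_y / (0.85 f'_c b) = 2326800/(0.85 × 36.7 × 360) = 207.19 mm.
c = a/β₁ = 207.19/0.788 = 262.93 mm; ε'_s = 0.003(c − d')/c = 0.0022 ≥ f_y/E_s = 0.0021, so compression steel does yield.
M_n = (A_s − A'_s) f_y (d − a/2) + A'_s f_y (d − d') = [2326800 × (795 − 103.595) + 575400 × (795 − 71)] × 10⁻⁶ = 1608.76 + 416.59 = 2025.35 kN·m.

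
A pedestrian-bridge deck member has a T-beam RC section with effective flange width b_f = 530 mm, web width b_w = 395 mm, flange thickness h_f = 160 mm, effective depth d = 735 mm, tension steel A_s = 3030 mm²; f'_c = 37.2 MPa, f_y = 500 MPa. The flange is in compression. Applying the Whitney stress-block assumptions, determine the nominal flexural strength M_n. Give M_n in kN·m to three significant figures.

M_n ≈ 1050 kN·m

Tension: T = A_s f_y = 3030 × 500 = 1515000 N.
Try a within the flange: a = T/(0.85 f'_c b_f) = 1515000/(0.85 × 37.2 × 530) = 90.40 mm.
Since a = 90.40 ≤ h_f = 160 mm, the stress block lies entirely in the flange; analyse as a rectangular beam of width b_f.
M_n = T(d − a/2) = 1515000 × (735 − 45.2) = 1045.05 × 10⁶ N·mm.
M_n = 1045.05 kN·m.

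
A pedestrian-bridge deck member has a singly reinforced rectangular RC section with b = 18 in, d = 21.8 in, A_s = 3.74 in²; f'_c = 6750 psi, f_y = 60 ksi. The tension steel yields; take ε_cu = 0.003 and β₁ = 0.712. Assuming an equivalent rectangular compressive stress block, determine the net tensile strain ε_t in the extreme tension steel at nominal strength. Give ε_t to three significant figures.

ε_t ≈ 0.0184

a = A_s f_y/(0.85 f'_c b) = 2.173 in.
β₁ = 0.712, so c = a/β₁ = 2.173/0.712 = 3.052 in.
From the linear strain diagram with ε_cu = 0.003: ε_t = 0.003 (d − c)/c = 0.003 × (21.8 − 3.052)/3.052 = 0.0184.
Since ε_t ≥ 0.005, the section is tension-controlled.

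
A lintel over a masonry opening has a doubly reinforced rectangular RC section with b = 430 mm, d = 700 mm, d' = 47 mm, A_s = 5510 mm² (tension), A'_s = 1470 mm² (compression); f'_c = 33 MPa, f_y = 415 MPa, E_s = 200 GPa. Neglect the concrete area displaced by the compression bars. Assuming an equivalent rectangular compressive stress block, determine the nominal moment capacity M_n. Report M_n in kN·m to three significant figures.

M_n ≈ 1460 kN·m

Assume both tension and compression steel yield.
Net tension couple steel: A_s − A'_s = 4040 mm².
a = (A_s − A'_s) f_y / (0.85 f'_c b) = 1676600/(0.85 × 33 × 430) = 139.00 mm.
c = a/β₁ = 139.00/0.814 = 170.76 mm; ε'_s = 0.003(c − d')/c = 0.0022 ≥ f_y/E_s = 0.0021, so compression steel does yield.
M_n = (A_s − A'_s) f_y (d − a/2) + A'_s f_y (d − d') = [1676600 × (700 − 69.5) + 610050 × (700 − 47)] × 10⁻⁶ = 1057.10 + 398.36 = 1455.46 kN·m.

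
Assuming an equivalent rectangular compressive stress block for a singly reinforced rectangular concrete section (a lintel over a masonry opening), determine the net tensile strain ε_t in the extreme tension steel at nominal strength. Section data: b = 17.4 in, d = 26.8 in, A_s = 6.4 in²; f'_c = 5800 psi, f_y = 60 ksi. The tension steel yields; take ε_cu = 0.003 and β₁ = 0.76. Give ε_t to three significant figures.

ε_t ≈ 0.0107

a = A_s f_y/(0.85 f'_c b) = 4.476 in.
β₁ = 0.76, so c = a/β₁ = 4.476/0.76 = 5.889 in.
From the linear strain diagram with ε_cu = 0.003: ε_t = 0.003 (d − c)/c = 0.003 × (26.8 − 5.889)/5.889 = 0.0107.
Since ε_t ≥ 0.005, the section is tension-controlled.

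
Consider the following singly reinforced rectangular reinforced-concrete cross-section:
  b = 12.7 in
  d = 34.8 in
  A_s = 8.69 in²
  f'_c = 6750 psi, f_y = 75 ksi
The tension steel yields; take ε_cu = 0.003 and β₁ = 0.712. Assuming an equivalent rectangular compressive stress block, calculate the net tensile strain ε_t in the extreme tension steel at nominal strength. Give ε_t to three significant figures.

ε_t ≈ 0.00531

a = A_s f_y/(0.85 f'_c b) = 8.944 in.
β₁ = 0.712, so c = a/β₁ = 8.944/0.712 = 12.562 in.
From the linear strain diagram with ε_cu = 0.003: ε_t = 0.003 (d − c)/c = 0.003 × (34.8 − 12.562)/12.562 = 0.00531.
Since ε_t ≥ 0.005, the section is tension-controlled.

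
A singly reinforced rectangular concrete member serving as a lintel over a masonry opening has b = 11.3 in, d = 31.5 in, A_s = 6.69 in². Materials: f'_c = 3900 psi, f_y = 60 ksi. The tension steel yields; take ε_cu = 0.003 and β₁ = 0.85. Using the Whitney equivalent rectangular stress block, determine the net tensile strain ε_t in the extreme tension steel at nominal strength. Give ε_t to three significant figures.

a = A_s f_y/(0.85 f'_c b) = 10.716 in.
β₁ = 0.85, so c = a/β₁ = 10.716/0.85 = 12.607 in.
From the linear strain diagram with ε_cu = 0.003: ε_t = 0.003 (d − c)/c = 0.003 × (31.5 − 12.607)/12.607 = 0.00450.
ε_t is between 0.004 and 0.005 — transition zone.

ε_t ≈ 0.00450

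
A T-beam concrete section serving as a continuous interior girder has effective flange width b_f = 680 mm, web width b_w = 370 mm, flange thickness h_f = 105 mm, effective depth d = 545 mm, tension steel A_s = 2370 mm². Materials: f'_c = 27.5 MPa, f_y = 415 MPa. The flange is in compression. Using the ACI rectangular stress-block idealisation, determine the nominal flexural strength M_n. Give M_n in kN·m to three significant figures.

M_n ≈ 506 kN·m

Tension: T = A_s f_y = 2370 × 415 = 983550 N.
Try a within the flange: a = T/(0.85 f'_c b_f) = 983550/(0.85 × 27.5 × 680) = 61.88 mm.
Since a = 61.88 ≤ h_f = 105 mm, the stress block lies entirely in the flange; analyse as a rectangular beam of width b_f.
M_n = T(d − a/2) = 983550 × (545 − 30.94) = 505.60 × 10⁶ N·mm.
M_n = 505.60 kN·m.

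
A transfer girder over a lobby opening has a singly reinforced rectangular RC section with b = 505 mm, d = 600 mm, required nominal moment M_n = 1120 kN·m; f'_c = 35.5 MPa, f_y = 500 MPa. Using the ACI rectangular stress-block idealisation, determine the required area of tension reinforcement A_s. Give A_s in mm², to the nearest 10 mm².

A_s ≈ 4220 mm²

With M_n = 0.85 f'_c a b (d − a/2), solve the quadratic for a:
a = d − √(d² − 2M_n/(0.85 f'_c b)) = 600 − √(600² − 2 × 1120×10⁶/(0.85 × 35.5 × 505)) = 138.48 mm.
A_s = 0.85 f'_c a b / f_y = 0.85 × 35.5 × 138.48 × 505 / 500 = 4220.4 mm².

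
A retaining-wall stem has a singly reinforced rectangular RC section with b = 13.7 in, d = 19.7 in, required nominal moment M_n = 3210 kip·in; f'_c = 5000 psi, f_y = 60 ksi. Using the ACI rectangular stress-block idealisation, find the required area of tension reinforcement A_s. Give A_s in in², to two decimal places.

A_s ≈ 2.94 in²

From M_n = 0.85 f'_c a b (d − a/2):
a = d − √(d² − 2M_n/(0.85 f'_c b)) = 19.7 − √(19.7² − 2 × 3210/(0.85 × 5 × 13.7)) = 3.032 in.
A_s = 0.85 f'_c a b / f_y = 0.85 × 5 × 3.032 × 13.7 / 60 = 2.942 in².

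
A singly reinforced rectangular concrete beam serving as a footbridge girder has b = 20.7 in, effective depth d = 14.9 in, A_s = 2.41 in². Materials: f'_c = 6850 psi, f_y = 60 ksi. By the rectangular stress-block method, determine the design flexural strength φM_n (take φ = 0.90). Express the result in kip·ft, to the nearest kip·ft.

T = A_s f_y = 2.41 × 60 = 144.6 kips.
a = T/(0.85 f'_c b) = 144.6/(0.85 × 6.85 × 20.7) = 1.200 in.
M_n = T(d − a/2) = 144.6 × (14.9 − 0.6) = 2067.8 kip·in = 2067.8/12 = 172.32 kip·ft.
φM_n = 0.90 × 172.32 = 155.09 kip·ft.

φM_n ≈ 155 kip·ft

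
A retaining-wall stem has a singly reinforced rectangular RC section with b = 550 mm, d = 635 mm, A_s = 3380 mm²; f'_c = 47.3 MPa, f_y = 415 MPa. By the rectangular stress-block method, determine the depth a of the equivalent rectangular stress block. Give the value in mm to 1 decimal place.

T = A_s f_y = 3380 × 415 = 1402700 N = 1402.7 kN.
Setting C = 0.85 f'_c a b equal to T: a = 1402700/(0.85 × 47.3 × 550) = 63.4 mm.

a ≈ 63.4 mm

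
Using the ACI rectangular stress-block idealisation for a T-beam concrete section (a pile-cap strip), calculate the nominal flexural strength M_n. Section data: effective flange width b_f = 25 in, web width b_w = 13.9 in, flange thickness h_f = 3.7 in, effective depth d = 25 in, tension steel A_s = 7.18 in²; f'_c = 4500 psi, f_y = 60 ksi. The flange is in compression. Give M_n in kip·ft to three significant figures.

Tension: T = A_s f_y = 7.18 × 60 = 430.8 kips.
Try a within the flange: a = T/(0.85 f'_c b_f) = 430.8/(0.85 × 4.5 × 25) = 4.505 in.
a = 4.505 > h_f = 3.7 in: the block extends into the web. Split into flange-overhang and web parts.
C_f = 0.85 f'_c (b_f − b_w) h_f = 0.85 × 4.5 × (25 − 13.9) × 3.7 = 157.1 kips.
Remaining web compression depth: a_w = (T − C_f)/(0.85 f'_c b_w) = (430.8 − 157.1)/(0.85 × 4.5 × 13.9) = 5.148 in.
M_n = C_f(d − h_f/2) + (T − C_f)(d − a_w/2) = 157.1 × (25 − 1.85) + 273.7 × (25 − 2.574) = 3636.9 + 6138.0 = 9774.9 kip·in.
M_n = 9774.9/12 = 814.58 kip·ft.

M_n ≈ 815 kip·ft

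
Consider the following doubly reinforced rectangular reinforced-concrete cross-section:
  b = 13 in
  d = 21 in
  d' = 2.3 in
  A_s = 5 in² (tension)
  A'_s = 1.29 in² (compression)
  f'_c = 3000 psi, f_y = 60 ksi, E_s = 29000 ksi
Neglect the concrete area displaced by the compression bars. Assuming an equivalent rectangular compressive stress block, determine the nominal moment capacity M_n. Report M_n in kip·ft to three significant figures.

M_n ≈ 448 kip·ft

Assume both steels yield.
a = (A_s − A'_s) f_y/(0.85 f'_c b) = (5 − 1.29) × 60/(0.85 × 3 × 13) = 6.715 in.
c = a/β₁ = 6.715/0.85 = 7.900 in; ε'_s = 0.003(c − d')/c = 0.0021 ≥ ε_y = 0.0021, so the compression steel yields.
M_n = (A_s − A'_s) f_y (d − a/2) + A'_s f_y (d − d') = 222.6 × (21 − 3.3575) + 77.4 × (21 − 2.3) = 3927.2 + 1447.4 = 5374.6 kip·in = 5374.6/12 = 447.88 kip·ft.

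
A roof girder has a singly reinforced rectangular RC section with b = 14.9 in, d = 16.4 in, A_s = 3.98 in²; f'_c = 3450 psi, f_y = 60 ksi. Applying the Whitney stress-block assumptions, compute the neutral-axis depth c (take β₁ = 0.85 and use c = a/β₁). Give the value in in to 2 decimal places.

T = A_s f_y = 3.98 × 60 = 238.8 kips.
a = T/(0.85 f'_c b) = 238.8/(0.85 × 3.45 × 14.9) = 5.4653 in.
With β₁ = 0.85, c = a/β₁ = 5.4653/0.85 = 6.43 in.

c ≈ 6.43 in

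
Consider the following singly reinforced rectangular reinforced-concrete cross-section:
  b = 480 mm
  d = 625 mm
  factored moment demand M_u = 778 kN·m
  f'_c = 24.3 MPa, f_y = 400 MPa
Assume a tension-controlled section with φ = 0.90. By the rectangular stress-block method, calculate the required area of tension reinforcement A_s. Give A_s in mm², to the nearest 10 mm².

A_s ≈ 3970 mm²

M_n = M_u/φ = 778/0.90 = 864.444 kN·m.
With M_n = 0.85 f'_c a b (d − a/2), solve the quadratic for a:
a = d − √(d² − 2M_n/(0.85 f'_c b)) = 625 − √(625² − 2 × 864.444×10⁶/(0.85 × 24.3 × 480)) = 159.98 mm.
A_s = 0.85 f'_c a b / f_y = 0.85 × 24.3 × 159.98 × 480 / 400 = 3965.3 mm².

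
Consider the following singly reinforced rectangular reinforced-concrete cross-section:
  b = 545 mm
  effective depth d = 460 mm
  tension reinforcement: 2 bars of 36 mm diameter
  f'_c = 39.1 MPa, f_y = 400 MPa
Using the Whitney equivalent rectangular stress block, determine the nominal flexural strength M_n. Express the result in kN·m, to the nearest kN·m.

A_s = 2 × 1018 = 2036 mm².
T = A_s f_y = 2036 × 400 = 814400 N = 814.4 kN.
From C = T: a = T/(0.85 f'_c b) = 814400/(0.85 × 39.1 × 545) = 44.96 mm.
M_n = T(d − a/2) = 814.4 kN × (460 − 22.48) mm = 356.32 kN·m.

M_n ≈ 356 kN·m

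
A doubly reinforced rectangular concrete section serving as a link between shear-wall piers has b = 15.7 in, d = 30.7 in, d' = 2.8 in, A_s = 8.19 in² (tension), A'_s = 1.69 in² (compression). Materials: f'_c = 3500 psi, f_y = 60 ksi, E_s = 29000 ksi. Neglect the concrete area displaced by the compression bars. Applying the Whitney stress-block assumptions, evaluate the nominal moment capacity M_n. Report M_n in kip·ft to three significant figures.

Assume both steels yield.
a = (A_s − A'_s) f_y/(0.85 f'_c b) = (8.19 − 1.69) × 60/(0.85 × 3.5 × 15.7) = 8.350 in.
c = a/β₁ = 8.350/0.85 = 9.824 in; ε'_s = 0.003(c − d')/c = 0.0021 ≥ ε_y = 0.0021, so the compression steel yields.
M_n = (A_s − A'_s) f_y (d − a/2) + A'_s f_y (d − d') = 390 × (30.7 − 4.175) + 101.4 × (30.7 − 2.8) = 10344.8 + 2829.1 = 13173.9 kip·in = 13173.9/12 = 1097.83 kip·ft.

M_n ≈ 1100 kip·ft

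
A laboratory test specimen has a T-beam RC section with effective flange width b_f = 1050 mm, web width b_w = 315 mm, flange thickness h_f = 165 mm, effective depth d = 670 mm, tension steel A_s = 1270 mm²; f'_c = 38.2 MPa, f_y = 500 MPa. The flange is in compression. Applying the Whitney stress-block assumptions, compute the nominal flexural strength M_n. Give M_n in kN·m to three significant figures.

M_n ≈ 420 kN·m

Tension: T = A_s f_y = 1270 × 500 = 635000 N.
Try a within the flange: a = T/(0.85 f'_c b_f) = 635000/(0.85 × 38.2 × 1050) = 18.63 mm.
Since a = 18.63 ≤ h_f = 165 mm, the stress block lies entirely in the flange; analyse as a rectangular beam of width b_f.
M_n = T(d − a/2) = 635000 × (670 − 9.315) = 419.53 × 10⁶ N·mm.
M_n = 419.53 kN·m.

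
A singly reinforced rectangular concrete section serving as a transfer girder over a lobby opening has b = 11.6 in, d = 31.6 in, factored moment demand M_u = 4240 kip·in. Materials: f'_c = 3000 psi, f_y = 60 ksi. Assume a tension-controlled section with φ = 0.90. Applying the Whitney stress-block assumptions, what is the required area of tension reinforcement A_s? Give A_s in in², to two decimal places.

M_n = M_u/φ = 4240/0.90 = 4711.11 kip·in.
From M_n = 0.85 f'_c a b (d − a/2):
a = d − √(d² − 2M_n/(0.85 f'_c b)) = 31.6 − √(31.6² − 2 × 4711.11/(0.85 × 3 × 11.6)) = 5.523 in.
A_s = 0.85 f'_c a b / f_y = 0.85 × 3 × 5.523 × 11.6 / 60 = 2.723 in².

A_s ≈ 2.72 in²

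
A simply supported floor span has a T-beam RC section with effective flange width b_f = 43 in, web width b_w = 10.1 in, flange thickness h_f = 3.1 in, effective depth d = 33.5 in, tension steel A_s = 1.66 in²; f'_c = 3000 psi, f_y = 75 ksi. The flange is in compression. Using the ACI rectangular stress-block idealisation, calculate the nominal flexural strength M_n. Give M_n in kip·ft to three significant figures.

Tension: T = A_s f_y = 1.66 × 75 = 124.5 kips.
Try a within the flange: a = T/(0.85 f'_c b_f) = 124.5/(0.85 × 3 × 43) = 1.135 in.
Since a = 1.135 ≤ h_f = 3.1 in, the stress block lies entirely in the flange; analyse as a rectangular beam of width b_f.
M_n = T(d − a/2) = 124.5 × (33.5 − 0.5675) = 4100.1 kip·in.
M_n = 4100.1/12 = 341.68 kip·ft.

M_n ≈ 342 kip·ft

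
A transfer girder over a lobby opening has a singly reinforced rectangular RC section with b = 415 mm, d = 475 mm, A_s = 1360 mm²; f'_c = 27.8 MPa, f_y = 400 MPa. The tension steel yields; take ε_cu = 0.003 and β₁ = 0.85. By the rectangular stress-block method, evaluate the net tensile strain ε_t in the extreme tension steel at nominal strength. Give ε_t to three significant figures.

ε_t ≈ 0.0188

a = A_s f_y/(0.85 f'_c b) = 55.47 mm.
β₁ = 0.85, so c = a/β₁ = 55.47/0.85 = 65.26 mm.
From the linear strain diagram with ε_cu = 0.003: ε_t = 0.003 (d − c)/c = 0.003 × (475 − 65.26)/65.26 = 0.0188.
Since ε_t ≥ 0.005, the section is tension-controlled.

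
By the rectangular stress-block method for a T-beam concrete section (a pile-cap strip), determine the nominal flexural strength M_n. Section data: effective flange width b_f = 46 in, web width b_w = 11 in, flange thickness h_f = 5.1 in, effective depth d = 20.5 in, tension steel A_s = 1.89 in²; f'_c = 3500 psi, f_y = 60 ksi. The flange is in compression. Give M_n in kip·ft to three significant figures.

Tension: T = A_s f_y = 1.89 × 60 = 113.4 kips.
Try a within the flange: a = T/(0.85 f'_c b_f) = 113.4/(0.85 × 3.5 × 46) = 0.829 in.
Since a = 0.829 ≤ h_f = 5.1 in, the stress block lies entirely in the flange; analyse as a rectangular beam of width b_f.
M_n = T(d − a/2) = 113.4 × (20.5 − 0.4145) = 2277.7 kip·in.
M_n = 2277.7/12 = 189.81 kip·ft.

M_n ≈ 190 kip·ft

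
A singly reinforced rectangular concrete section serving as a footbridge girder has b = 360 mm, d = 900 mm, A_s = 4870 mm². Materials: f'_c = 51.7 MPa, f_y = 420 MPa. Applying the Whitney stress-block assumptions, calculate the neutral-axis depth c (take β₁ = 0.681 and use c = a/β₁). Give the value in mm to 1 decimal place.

T = A_s f_y = 4870 × 420 = 2045400 N = 2045.4 kN.
Setting C = 0.85 f'_c a b equal to T: a = 2045400/(0.85 × 51.7 × 360) = 129.290 mm.
With β₁ = 0.681, c = a/β₁ = 129.290/0.681 = 189.9 mm.

c ≈ 189.9 mm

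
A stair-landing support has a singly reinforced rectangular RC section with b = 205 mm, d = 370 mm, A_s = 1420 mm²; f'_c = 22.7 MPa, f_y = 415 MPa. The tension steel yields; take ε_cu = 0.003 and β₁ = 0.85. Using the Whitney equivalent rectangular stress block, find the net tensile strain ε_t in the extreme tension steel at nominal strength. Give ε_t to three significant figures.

a = A_s f_y/(0.85 f'_c b) = 148.98 mm.
β₁ = 0.85, so c = a/β₁ = 148.98/0.85 = 175.27 mm.
From the linear strain diagram with ε_cu = 0.003: ε_t = 0.003 (d − c)/c = 0.003 × (370 − 175.27)/175.27 = 0.00333.
ε_t < 0.004 — the section is over-reinforced for flexure under ACI limits.

ε_t ≈ 0.00333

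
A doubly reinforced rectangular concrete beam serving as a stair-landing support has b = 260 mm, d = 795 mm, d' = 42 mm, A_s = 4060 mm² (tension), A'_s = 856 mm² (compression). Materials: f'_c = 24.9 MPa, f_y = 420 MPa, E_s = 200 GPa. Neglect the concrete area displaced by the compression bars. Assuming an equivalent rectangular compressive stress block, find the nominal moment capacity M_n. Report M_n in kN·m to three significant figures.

Assume both tension and compression steel yield.
Net tension couple steel: A_s − A'_s = 3204 mm².
a = (A_s − A'_s) f_y / (0.85 f'_c b) = 1345680/(0.85 × 24.9 × 260) = 244.54 mm.
c = a/β₁ = 244.54/0.85 = 287.69 mm; ε'_s = 0.003(c − d')/c = 0.0026 ≥ f_y/E_s = 0.0021, so compression steel does yield.
M_n = (A_s − A'_s) f_y (d − a/2) + A'_s f_y (d − d') = [1345680 × (795 − 122.27) + 359520 × (795 − 42)] × 10⁻⁶ = 905.28 + 270.72 = 1176.00 kN·m.

M_n ≈ 1180 kN·m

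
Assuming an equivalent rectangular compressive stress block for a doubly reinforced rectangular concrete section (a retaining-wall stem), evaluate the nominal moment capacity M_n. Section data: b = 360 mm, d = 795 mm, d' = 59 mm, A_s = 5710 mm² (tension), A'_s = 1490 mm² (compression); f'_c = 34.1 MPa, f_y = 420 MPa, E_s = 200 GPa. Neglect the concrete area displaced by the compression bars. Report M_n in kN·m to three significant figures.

M_n ≈ 1720 kN·m

Assume both tension and compression steel yield.
Net tension couple steel: A_s − A'_s = 4220 mm².
a = (A_s − A'_s) f_y / (0.85 f'_c b) = 1772400/(0.85 × 34.1 × 360) = 169.86 mm.
c = a/β₁ = 169.86/0.806 = 210.74 mm; ε'_s = 0.003(c − d')/c = 0.0022 ≥ f_y/E_s = 0.0021, so compression steel does yield.
M_n = (A_s − A'_s) f_y (d − a/2) + A'_s f_y (d − d') = [1772400 × (795 − 84.93) + 625800 × (795 − 59)] × 10⁻⁶ = 1258.53 + 460.59 = 1719.12 kN·m.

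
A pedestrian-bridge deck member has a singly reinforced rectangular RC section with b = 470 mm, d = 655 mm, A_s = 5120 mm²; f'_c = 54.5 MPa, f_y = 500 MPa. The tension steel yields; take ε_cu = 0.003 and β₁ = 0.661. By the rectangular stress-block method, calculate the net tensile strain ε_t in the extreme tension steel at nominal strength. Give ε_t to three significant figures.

ε_t ≈ 0.00805

a = A_s f_y/(0.85 f'_c b) = 117.58 mm.
β₁ = 0.661, so c = a/β₁ = 117.58/0.661 = 177.88 mm.
From the linear strain diagram with ε_cu = 0.003: ε_t = 0.003 (d − c)/c = 0.003 × (655 − 177.88)/177.88 = 0.00805.
Since ε_t ≥ 0.005, the section is tension-controlled.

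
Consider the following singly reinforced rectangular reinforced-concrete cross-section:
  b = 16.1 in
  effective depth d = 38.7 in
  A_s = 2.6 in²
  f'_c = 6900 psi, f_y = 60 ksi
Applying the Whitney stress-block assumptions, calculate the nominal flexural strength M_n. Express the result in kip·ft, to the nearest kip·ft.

T = A_s f_y = 2.6 × 60 = 156 kips.
a = T/(0.85 f'_c b) = 156/(0.85 × 6.9 × 16.1) = 1.652 in.
M_n = T(d − a/2) = 156 × (38.7 − 0.826) = 5908.3 kip·in = 5908.3/12 = 492.36 kip·ft.

M_n ≈ 492 kip·ft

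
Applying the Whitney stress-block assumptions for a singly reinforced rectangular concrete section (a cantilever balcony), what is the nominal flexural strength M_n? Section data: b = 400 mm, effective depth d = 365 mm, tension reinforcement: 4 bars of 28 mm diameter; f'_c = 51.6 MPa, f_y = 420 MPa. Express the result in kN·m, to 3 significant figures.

M_n ≈ 347 kN·m

A_s = 4 × 616 = 2464 mm².
T = A_s f_y = 2464 × 420 = 1034880 N = 1034.88 kN.
From C = T: a = T/(0.85 f'_c b) = 1034880/(0.85 × 51.6 × 400) = 58.99 mm.
M_n = T(d − a/2) = 1034.88 kN × (365 − 29.495) mm = 347.21 kN·m.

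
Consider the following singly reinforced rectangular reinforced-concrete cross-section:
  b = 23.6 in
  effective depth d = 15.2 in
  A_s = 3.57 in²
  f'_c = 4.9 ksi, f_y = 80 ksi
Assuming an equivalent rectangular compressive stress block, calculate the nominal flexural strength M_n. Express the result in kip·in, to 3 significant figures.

T = A_s f_y = 3.57 × 80 = 285.6 kips.
a = T/(0.85 f'_c b) = 285.6/(0.85 × 4.9 × 23.6) = 2.906 in.
M_n = T(d − a/2) = 285.6 × (15.2 − 1.453) = 3926.1 kip·in.

M_n ≈ 3930 kip·in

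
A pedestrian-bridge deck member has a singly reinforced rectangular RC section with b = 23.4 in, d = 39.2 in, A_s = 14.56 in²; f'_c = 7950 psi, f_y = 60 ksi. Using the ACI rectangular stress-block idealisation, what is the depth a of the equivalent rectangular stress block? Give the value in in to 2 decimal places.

T = A_s f_y = 14.56 × 60 = 873.6 kips.
a = T/(0.85 f'_c b) = 873.6/(0.85 × 7.95 × 23.4) = 5.52 in.

a ≈ 5.52 in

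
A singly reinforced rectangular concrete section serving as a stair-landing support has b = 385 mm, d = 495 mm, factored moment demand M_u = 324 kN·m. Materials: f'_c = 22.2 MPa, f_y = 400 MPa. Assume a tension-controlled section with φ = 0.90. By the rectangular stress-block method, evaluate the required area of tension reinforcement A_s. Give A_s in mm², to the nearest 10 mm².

M_n = M_u/φ = 324/0.90 = 360 kN·m.
With M_n = 0.85 f'_c a b (d − a/2), solve the quadratic for a:
a = d − √(d² − 2M_n/(0.85 f'_c b)) = 495 − √(495² − 2 × 360×10⁶/(0.85 × 22.2 × 385)) = 113.01 mm.
A_s = 0.85 f'_c a b / f_y = 0.85 × 22.2 × 113.01 × 385 / 400 = 2052.5 mm².

A_s ≈ 2050 mm²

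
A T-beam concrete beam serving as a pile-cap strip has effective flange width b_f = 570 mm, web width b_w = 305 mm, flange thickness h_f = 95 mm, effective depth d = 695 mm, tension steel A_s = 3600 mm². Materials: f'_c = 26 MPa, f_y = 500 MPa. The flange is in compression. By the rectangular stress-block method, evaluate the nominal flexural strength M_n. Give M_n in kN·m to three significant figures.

M_n ≈ 1110 kN·m

Tension: T = A_s f_y = 3600 × 500 = 1800000 N.
Try a within the flange: a = T/(0.85 f'_c b_f) = 1800000/(0.85 × 26 × 570) = 142.89 mm.
a = 142.89 > h_f = 95 mm: the block extends into the web. Split into flange-overhang and web parts.
C_f = 0.85 f'_c (b_f − b_w) h_f = 0.85 × 26 × (570 − 305) × 95 = 556368 N.
Remaining web compression depth: a_w = (T − C_f)/(0.85 f'_c b_w) = (1800000 − 556368)/(0.85 × 26 × 305) = 184.50 mm.
M_n = C_f(d − h_f/2) + (T − C_f)(d − a_w/2) = 556368 × (695 − 47.5) + 1243632 × (695 − 92.25) = 360.25 + 749.60 = 1109.85 × 10⁶ N·mm.
M_n = 1109.85 kN·m.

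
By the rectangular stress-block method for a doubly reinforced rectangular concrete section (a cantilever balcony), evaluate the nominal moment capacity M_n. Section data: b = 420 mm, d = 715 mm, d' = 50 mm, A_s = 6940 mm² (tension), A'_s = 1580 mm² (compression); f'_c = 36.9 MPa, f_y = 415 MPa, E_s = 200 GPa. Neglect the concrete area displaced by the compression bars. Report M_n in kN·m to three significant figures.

M_n ≈ 1840 kN·m

Assume both tension and compression steel yield.
Net tension couple steel: A_s − A'_s = 5360 mm².
a = (A_s − A'_s) f_y / (0.85 f'_c b) = 2224400/(0.85 × 36.9 × 420) = 168.86 mm.
c = a/β₁ = 168.86/0.786 = 214.83 mm; ε'_s = 0.003(c − d')/c = 0.0023 ≥ f_y/E_s = 0.0021, so compression steel does yield.
M_n = (A_s − A'_s) f_y (d − a/2) + A'_s f_y (d − d') = [2224400 × (715 − 84.43) + 655700 × (715 − 50)] × 10⁻⁶ = 1402.64 + 436.04 = 1838.68 kN·m.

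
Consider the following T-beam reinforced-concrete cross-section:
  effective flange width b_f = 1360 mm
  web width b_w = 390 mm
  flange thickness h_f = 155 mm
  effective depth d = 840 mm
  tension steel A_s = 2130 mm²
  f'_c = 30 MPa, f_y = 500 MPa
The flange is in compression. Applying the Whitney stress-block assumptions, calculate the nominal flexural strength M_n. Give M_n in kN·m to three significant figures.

Tension: T = A_s f_y = 2130 × 500 = 1065000 N.
Try a within the flange: a = T/(0.85 f'_c b_f) = 1065000/(0.85 × 30 × 1360) = 30.71 mm.
Since a = 30.71 ≤ h_f = 155 mm, the stress block lies entirely in the flange; analyse as a rectangular beam of width b_f.
M_n = T(d − a/2) = 1065000 × (840 − 15.355) = 878.25 × 10⁶ N·mm.
M_n = 878.25 kN·m.

M_n ≈ 878 kN·m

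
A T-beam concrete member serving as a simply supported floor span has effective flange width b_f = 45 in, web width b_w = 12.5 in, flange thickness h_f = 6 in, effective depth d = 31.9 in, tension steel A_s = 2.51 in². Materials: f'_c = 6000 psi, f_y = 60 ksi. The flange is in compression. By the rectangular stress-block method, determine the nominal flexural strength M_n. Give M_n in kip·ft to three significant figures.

M_n ≈ 396 kip·ft

Tension: T = A_s f_y = 2.51 × 60 = 150.6 kips.
Try a within the flange: a = T/(0.85 f'_c b_f) = 150.6/(0.85 × 6 × 45) = 0.656 in.
Since a = 0.656 ≤ h_f = 6 in, the stress block lies entirely in the flange; analyse as a rectangular beam of width b_f.
M_n = T(d − a/2) = 150.6 × (31.9 − 0.328) = 4754.7 kip·in.
M_n = 4754.7/12 = 396.23 kip·ft.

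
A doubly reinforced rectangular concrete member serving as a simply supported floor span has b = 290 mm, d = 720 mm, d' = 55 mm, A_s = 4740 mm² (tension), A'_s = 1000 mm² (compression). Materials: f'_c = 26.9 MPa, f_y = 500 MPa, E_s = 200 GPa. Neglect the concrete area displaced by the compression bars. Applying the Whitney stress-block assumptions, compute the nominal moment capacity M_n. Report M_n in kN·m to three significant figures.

Assume both tension and compression steel yield.
Net tension couple steel: A_s − A'_s = 3740 mm².
a = (A_s − A'_s) f_y / (0.85 f'_c b) = 1870000/(0.85 × 26.9 × 290) = 282.02 mm.
c = a/β₁ = 282.02/0.85 = 331.79 mm; ε'_s = 0.003(c − d')/c = 0.0025 ≥ f_y/E_s = 0.0025, so compression steel does yield.
M_n = (A_s − A'_s) f_y (d − a/2) + A'_s f_y (d − d') = [1870000 × (720 − 141.01) + 500000 × (720 − 55)] × 10⁻⁶ = 1082.71 + 332.50 = 1415.21 kN·m.

M_n ≈ 1420 kN·m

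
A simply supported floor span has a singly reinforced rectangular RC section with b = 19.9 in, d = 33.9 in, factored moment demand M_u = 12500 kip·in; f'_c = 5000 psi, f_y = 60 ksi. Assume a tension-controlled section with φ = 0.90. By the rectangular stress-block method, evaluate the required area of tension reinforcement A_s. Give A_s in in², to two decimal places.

M_n = M_u/φ = 12500/0.90 = 13888.9 kip·in.
From M_n = 0.85 f'_c a b (d − a/2):
a = d − √(d² − 2M_n/(0.85 f'_c b)) = 33.9 − √(33.9² − 2 × 13888.9/(0.85 × 5 × 19.9)) = 5.251 in.
A_s = 0.85 f'_c a b / f_y = 0.85 × 5 × 5.251 × 19.9 / 60 = 7.402 in².

A_s ≈ 7.40 in²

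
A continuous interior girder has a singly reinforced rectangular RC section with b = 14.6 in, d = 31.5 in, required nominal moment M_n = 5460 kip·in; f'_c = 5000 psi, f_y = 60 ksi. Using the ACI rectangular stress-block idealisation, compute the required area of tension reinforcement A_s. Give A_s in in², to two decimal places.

From M_n = 0.85 f'_c a b (d − a/2):
a = d − √(d² − 2M_n/(0.85 f'_c b)) = 31.5 − √(31.5² − 2 × 5460/(0.85 × 5 × 14.6)) = 2.930 in.
A_s = 0.85 f'_c a b / f_y = 0.85 × 5 × 2.930 × 14.6 / 60 = 3.030 in².

A_s ≈ 3.03 in²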